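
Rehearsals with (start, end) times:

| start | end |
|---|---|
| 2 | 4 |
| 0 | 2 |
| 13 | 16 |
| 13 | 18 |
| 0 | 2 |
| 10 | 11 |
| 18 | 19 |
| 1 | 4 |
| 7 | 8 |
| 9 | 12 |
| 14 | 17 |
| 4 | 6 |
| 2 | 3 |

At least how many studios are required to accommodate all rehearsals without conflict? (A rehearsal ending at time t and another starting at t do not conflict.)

3

The answer is the maximum number of intervals overlapping at any instant.
Events (time:±→running): 0:+→1 0:+→2 1:+→3 … peak 3.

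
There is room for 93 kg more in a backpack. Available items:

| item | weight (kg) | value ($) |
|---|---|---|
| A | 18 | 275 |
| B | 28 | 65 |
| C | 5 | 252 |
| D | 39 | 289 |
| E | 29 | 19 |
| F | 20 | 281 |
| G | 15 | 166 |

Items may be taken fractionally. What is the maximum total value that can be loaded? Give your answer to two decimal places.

Order: C (252/5=50.40) > A (275/18=15.28) > F (281/20=14.05) > G (166/15=11.07) > D (289/39=7.41) > B (65/28=2.32) > E (19/29=0.66)
Fill: take C (5 @ 252) → take A (18 @ 275) → take F (20 @ 281) → take G (15 @ 166) → take 35/39 of D → 259.36; 93/93 used.
Total value = 1233.36

1233.36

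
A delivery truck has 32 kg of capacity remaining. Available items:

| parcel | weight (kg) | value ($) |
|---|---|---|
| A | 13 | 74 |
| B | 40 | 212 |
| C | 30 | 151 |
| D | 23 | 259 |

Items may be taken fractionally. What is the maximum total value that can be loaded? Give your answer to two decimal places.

310.23

Order: D (259/23=11.26) > A (74/13=5.69) > B (212/40=5.30) > C (151/30=5.03)
Fill: take D (23 @ 259) → take 9/13 of A → 51.23; 32/32 used.
Total value = 310.23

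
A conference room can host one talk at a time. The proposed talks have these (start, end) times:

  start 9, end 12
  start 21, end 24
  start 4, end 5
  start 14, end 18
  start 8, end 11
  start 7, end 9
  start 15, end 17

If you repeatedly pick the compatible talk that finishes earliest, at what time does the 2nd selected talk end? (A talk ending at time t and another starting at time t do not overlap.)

9

Sorted by end: (4,5)  (7,9)  (8,11)  (9,12)  (15,17)  (14,18)  (21,24)
take (4,5); take (7,9); take (9,12); take (15,17); skip (14,18); take (21,24).
Selected: (4,5) (7,9) (9,12) (15,17) (21,24)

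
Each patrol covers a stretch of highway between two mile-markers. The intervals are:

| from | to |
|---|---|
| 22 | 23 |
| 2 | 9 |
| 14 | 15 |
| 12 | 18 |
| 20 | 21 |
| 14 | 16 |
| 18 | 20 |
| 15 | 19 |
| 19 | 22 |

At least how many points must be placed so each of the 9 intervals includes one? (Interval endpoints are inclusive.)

Process intervals by earliest right end; each time one isn't hit yet, stab at its right endpoint.
By right end: [2,9]  [14,15]  [14,16]  [12,18]  [15,19]  [18,20]  [20,21]  [19,22]  [22,23]
[2,9] uncovered → point at 9; [14,15] uncovered → point at 15; [18,20] uncovered → point at 20; [22,23] uncovered → point at 23.
Points: 9, 15, 20, 23 (4 total).

4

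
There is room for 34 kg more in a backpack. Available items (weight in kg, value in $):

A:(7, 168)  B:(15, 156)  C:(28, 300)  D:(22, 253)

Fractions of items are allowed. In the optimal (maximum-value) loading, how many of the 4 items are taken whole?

2

Sort by value per unit weight and fill in that order.
Ratios (sorted): A 24.00, D 11.50, C 10.71, B 10.40
take A (7 @ 168); take D (22 @ 253); take 5/28 of C → 53.57. Capacity used 34/34.
2 item(s) taken whole; one partial (take 5/28 of C).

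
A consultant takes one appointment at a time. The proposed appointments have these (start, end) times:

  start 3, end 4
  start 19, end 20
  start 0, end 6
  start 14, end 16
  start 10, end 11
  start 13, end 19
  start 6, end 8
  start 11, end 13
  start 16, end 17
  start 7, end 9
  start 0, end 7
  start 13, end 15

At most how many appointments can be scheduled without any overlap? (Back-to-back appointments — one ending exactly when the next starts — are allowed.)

7

Sort by end time and greedily take each interval whose start is ≥ the last chosen end.
Sorted by end: (3,4)  (0,6)  (0,7)  (6,8)  (7,9)  (10,11)  (11,13)  (13,15)  (14,16)  (16,17)  (13,19)  (19,20)
take (3,4); skip (0,6); skip (0,7); take (6,8); take (10,11); take (11,13); take (13,15); take (16,17); skip (13,19); take (19,20).
Selected 7 appointments.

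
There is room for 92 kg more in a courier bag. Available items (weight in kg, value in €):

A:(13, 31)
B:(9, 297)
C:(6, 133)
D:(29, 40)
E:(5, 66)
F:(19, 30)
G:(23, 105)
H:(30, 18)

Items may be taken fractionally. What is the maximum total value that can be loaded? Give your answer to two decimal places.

685.45

Sort by value per unit weight and fill in that order.
Ratios (sorted): B 33.00, C 22.17, E 13.20, G 4.57, A 2.38, F 1.58, D 1.38, H 0.60
take B (9 @ 297); take C (6 @ 133); take E (5 @ 66); take G (23 @ 105); take A (13 @ 31); take F (19 @ 30); take 17/29 of D → 23.45. Capacity used 92/92.
Total value = 685.45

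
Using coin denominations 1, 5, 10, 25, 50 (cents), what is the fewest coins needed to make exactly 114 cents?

7

114 − 2×50→14 − 1×10→4 − 4×1→0
Total coins = 2 + 1 + 4 = 7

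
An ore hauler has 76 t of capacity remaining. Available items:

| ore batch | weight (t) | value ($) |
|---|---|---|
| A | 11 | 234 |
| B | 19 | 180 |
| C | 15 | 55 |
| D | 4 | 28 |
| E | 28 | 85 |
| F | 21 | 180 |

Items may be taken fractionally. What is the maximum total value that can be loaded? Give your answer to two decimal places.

Order: A (234/11=21.27) > B (180/19=9.47) > F (180/21=8.57) > D (28/4=7.00) > C (55/15=3.67) > E (85/28=3.04)
Fill: take A (11 @ 234) → take B (19 @ 180) → take F (21 @ 180) → take D (4 @ 28) → take C (15 @ 55) → take 6/28 of E → 18.21; 76/76 used.
Total value = 695.21

695.21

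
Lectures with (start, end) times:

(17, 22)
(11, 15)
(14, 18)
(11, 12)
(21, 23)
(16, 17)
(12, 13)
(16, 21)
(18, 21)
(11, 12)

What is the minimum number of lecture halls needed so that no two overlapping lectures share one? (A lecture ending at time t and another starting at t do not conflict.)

3

The answer is the maximum number of intervals overlapping at any instant.
Events (time:±→running): 11:+→1 11:+→2 11:+→3 … peak 3.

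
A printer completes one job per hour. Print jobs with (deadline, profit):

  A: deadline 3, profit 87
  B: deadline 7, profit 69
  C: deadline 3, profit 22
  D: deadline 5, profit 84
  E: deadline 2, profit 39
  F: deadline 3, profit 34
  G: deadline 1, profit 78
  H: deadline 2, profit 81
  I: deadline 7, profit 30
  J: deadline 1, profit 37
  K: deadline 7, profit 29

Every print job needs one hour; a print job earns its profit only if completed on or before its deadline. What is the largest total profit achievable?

By profit: A(d3,87), D(d5,84), H(d2,81), G(d1,78), B(d7,69), E(d2,39), J(d1,37), F(d3,34), I(d7,30), K(d7,29), C(d3,22)
A→slot 3; D→slot 5; H→slot 2; G→slot 1; B→slot 7; E skipped; J skipped; F skipped; I→slot 6; K→slot 4; C skipped.
Profit = 78 + 81 + 87 + 29 + 84 + 30 + 69 = 458

458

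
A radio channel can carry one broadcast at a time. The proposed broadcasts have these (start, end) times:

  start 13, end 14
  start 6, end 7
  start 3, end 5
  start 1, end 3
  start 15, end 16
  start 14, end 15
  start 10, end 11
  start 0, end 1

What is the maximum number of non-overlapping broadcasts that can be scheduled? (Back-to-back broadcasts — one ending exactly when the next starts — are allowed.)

Sorted by end: (0,1)  (1,3)  (3,5)  (6,7)  (10,11)  (13,14)  (14,15)  (15,16)
take (0,1); take (1,3); take (3,5); take (6,7); take (10,11); take (13,14); take (14,15); take (15,16).
Selected 8 broadcasts.

8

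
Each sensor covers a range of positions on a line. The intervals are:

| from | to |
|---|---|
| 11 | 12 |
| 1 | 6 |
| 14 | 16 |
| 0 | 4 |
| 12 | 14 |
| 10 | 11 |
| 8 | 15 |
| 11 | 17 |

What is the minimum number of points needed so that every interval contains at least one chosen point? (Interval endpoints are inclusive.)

Sort by right endpoint; whenever an interval is uncovered, place a point at its right end.
By right end: [0,4]  [1,6]  [10,11]  [11,12]  [12,14]  [8,15]  [14,16]  [11,17]
[0,4] uncovered → point at 4; [10,11] uncovered → point at 11; [12,14] uncovered → point at 14.
Points: 4, 11, 14 (3 total).

3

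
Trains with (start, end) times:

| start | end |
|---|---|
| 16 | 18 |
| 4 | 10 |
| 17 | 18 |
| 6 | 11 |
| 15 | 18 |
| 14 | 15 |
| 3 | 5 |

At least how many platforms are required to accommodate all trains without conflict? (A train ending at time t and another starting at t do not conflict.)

3

Count concurrent intervals with a sweep; the peak is the room count.
starts: [3, 4, 6, 14, 15, 16, 17]
ends:   [5, 10, 11, 15, 18, 18, 18]
s3→1 s4→2 e5→1 s6→2 e10→1 e11→0 s14→1 e15→0 s15→1 s16→2 s17→3  — peak 3.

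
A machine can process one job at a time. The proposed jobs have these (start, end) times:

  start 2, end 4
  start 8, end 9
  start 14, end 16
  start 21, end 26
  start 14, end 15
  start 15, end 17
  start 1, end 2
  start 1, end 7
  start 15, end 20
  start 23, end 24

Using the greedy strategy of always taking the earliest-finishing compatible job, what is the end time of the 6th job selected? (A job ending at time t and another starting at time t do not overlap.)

Sorted by end: (1,2)  (2,4)  (1,7)  (8,9)  (14,15)  (14,16)  (15,17)  (15,20)  (23,24)  (21,26)
take (1,2); take (2,4); skip (1,7); take (8,9); take (14,15); skip (14,16); take (15,17); take (23,24).
Selected: (1,2) (2,4) (8,9) (14,15) (15,17) (23,24)

24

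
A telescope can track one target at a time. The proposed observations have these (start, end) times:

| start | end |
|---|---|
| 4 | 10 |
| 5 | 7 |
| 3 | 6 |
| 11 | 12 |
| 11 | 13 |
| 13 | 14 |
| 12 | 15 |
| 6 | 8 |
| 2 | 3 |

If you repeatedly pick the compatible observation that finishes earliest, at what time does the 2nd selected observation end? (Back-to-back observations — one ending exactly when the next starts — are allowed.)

Greedy by earliest finish: after sorting by end time, pick each interval compatible with the last pick.
By end time: (2,3), (3,6), (5,7), (6,8), (4,10), (11,12), (11,13), (13,14), (12,15).
Pick (2,3); next start ≥ 3 → (3,6); next start ≥ 6 → (6,8); next start ≥ 8 → (11,12); next start ≥ 12 → (13,14).
Selected: (2,3) (3,6) (6,8) (11,12) (13,14)

6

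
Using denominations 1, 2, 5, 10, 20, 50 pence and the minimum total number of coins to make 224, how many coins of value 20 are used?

Use the largest denomination that fits, subtract, and repeat.
224 = 4×50 + 1×20 + 2×2
Count of 20: 1

1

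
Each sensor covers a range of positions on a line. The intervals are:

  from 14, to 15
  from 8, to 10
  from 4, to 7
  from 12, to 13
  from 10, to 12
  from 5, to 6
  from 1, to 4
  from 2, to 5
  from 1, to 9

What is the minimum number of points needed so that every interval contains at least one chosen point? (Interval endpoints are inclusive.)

5

Sorted: [1,4] [2,5] [5,6] [4,7] [1,9] [8,10] [10,12] [12,13] [14,15]
{[1,4],[2,5]} hit by 4; {[5,6],[4,7],[1,9]} hit by 6; {[8,10],[10,12]} hit by 10; {[12,13]} hit by 13; {[14,15]} hit by 15.
Points: 4, 6, 10, 13, 15 (5 total).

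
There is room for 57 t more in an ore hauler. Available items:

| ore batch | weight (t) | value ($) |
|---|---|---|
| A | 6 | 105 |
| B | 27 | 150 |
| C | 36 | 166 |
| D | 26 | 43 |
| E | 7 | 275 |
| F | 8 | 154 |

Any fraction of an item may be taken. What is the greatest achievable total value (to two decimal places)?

725.50

Greedy by value/weight ratio, highest first.
Order: E (275/7=39.29) > F (154/8=19.25) > A (105/6=17.50) > B (150/27=5.56) > C (166/36=4.61) > D (43/26=1.65)
Fill: take E (7 @ 275) → take F (8 @ 154) → take A (6 @ 105) → take B (27 @ 150) → take 9/36 of C → 41.50; 57/57 used.
Total value = 725.50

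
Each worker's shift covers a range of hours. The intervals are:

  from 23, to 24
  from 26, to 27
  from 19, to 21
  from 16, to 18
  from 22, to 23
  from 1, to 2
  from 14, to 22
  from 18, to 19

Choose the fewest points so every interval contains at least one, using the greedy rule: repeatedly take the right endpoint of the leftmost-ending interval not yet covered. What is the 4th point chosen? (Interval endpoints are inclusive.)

Sorted: [1,2] [16,18] [18,19] [19,21] [14,22] [22,23] [23,24] [26,27]
{[1,2]} hit by 2; {[16,18],[18,19]} hit by 18; {[19,21],[14,22]} hit by 21; {[22,23],[23,24]} hit by 23; {[26,27]} hit by 27.
Points: 2, 18, 21, 23, 27 (5 total).

23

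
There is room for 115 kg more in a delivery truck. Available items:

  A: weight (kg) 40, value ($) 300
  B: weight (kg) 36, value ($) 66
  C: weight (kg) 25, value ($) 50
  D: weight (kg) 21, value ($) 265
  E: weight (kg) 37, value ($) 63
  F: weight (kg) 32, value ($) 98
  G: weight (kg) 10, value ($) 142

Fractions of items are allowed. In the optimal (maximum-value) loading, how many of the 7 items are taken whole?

4

Order: G (142/10=14.20) > D (265/21=12.62) > A (300/40=7.50) > F (98/32=3.06) > C (50/25=2.00) > B (66/36=1.83) > E (63/37=1.70)
Fill: take G (10 @ 142) → take D (21 @ 265) → take A (40 @ 300) → take F (32 @ 98) → take 12/25 of C → 24.00; 115/115 used.
4 item(s) taken whole; one partial (take 12/25 of C).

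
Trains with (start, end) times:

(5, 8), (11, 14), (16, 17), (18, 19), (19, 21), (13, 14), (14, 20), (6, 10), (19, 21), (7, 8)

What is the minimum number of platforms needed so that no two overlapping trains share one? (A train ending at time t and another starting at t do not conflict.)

3

Events (time:±→running): 5:+→1 6:+→2 7:+→3 … peak 3.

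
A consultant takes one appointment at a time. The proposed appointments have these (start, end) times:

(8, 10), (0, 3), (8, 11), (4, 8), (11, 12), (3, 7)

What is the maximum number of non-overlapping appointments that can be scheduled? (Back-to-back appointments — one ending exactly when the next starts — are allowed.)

Sort by end time and greedily take each interval whose start is ≥ the last chosen end.
Sorted by end: (0,3)  (3,7)  (4,8)  (8,10)  (8,11)  (11,12)
take (0,3); take (3,7); take (8,10); take (11,12).
Selected 4 appointments.

4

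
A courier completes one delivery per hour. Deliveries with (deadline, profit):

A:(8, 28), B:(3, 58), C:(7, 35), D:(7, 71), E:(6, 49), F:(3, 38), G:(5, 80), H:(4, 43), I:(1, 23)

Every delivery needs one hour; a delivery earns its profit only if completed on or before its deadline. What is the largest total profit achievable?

402

By profit: G(d5,80), D(d7,71), B(d3,58), E(d6,49), H(d4,43), F(d3,38), C(d7,35), A(d8,28), I(d1,23)
G→slot 5; D→slot 7; B→slot 3; E→slot 6; H→slot 4; F→slot 2; C→slot 1; A→slot 8; I skipped.
Profit = 35 + 38 + 58 + 43 + 80 + 49 + 71 + 28 = 402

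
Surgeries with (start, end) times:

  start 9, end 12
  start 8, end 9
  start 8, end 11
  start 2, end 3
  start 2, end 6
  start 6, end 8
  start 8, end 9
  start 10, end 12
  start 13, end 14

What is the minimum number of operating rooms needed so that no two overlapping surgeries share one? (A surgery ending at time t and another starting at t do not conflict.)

3

Count concurrent intervals with a sweep; the peak is the room count.
starts: [2, 2, 6, 8, 8, 8, 9, 10, 13]
ends:   [3, 6, 8, 9, 9, 11, 12, 12, 14]
s2→1 s2→2 e3→1 e6→0 s6→1 e8→0 s8→1 s8→2 s8→3  — peak 3.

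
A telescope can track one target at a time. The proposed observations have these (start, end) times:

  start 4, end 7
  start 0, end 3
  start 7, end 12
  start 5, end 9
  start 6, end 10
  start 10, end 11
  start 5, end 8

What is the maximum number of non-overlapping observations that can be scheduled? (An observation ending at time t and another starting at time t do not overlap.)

3

Sorted by end: (0,3)  (4,7)  (5,8)  (5,9)  (6,10)  (10,11)  (7,12)
take (0,3); take (4,7); skip (5,9); take (10,11); skip (7,12).
Selected 3 observations.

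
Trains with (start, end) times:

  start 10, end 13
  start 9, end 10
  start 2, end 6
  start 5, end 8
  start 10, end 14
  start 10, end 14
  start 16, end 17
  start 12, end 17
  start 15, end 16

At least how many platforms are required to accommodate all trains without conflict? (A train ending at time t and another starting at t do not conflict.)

Count concurrent intervals with a sweep; the peak is the room count.
starts: [2, 5, 9, 10, 10, 10, 12, 15, 16]
ends:   [6, 8, 10, 13, 14, 14, 16, 17, 17]
s2→1 s5→2 e6→1 e8→0 s9→1 e10→0 s10→1 s10→2 s10→3 s12→4  — peak 4.

4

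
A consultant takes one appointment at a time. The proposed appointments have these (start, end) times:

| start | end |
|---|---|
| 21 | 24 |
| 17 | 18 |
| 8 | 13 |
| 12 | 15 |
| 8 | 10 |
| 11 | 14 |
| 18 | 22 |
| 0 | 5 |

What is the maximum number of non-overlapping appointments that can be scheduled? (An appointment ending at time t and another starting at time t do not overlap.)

Greedy by earliest finish: after sorting by end time, pick each interval compatible with the last pick.
Sorted by end: (0,5)  (8,10)  (8,13)  (11,14)  (12,15)  (17,18)  (18,22)  (21,24)
take (0,5); take (8,10); take (11,14); skip (12,15); take (17,18); take (18,22); skip (21,24).
Selected 5 appointments.

5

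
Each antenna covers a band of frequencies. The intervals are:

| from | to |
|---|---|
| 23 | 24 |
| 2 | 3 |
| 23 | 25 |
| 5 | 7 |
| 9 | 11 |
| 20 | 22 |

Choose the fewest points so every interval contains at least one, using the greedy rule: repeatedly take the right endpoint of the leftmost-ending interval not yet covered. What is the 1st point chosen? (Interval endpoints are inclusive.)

Process intervals by earliest right end; each time one isn't hit yet, stab at its right endpoint.
By right end: [2,3]  [5,7]  [9,11]  [20,22]  [23,24]  [23,25]
[2,3] uncovered → point at 3; [5,7] uncovered → point at 7; [9,11] uncovered → point at 11; [20,22] uncovered → point at 22; [23,24] uncovered → point at 24.
Points: 3, 7, 11, 22, 24 (5 total).

3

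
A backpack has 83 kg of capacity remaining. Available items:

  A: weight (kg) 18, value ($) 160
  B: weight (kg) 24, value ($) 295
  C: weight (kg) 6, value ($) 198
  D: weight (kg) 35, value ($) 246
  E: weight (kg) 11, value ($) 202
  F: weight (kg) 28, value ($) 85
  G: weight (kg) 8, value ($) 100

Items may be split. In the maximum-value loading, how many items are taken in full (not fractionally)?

5

Sort by value per unit weight and fill in that order.
Ratios (sorted): C 33.00, E 18.36, G 12.50, B 12.29, A 8.89, D 7.03, F 3.04
take C (6 @ 198); take E (11 @ 202); take G (8 @ 100); take B (24 @ 295); take A (18 @ 160); take 16/35 of D → 112.46. Capacity used 83/83.
5 item(s) taken whole; one partial (take 16/35 of D).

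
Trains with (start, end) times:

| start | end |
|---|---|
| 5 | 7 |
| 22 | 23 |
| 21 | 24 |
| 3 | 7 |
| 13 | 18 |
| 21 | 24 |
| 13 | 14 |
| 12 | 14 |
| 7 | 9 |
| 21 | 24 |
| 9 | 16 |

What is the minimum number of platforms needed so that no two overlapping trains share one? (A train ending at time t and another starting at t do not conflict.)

4

Count concurrent intervals with a sweep; the peak is the room count.
starts: [3, 5, 7, 9, 12, 13, 13, 21, 21, 21, 22]
ends:   [7, 7, 9, 14, 14, 16, 18, 23, 24, 24, 24]
s3→1 s5→2 e7→1 e7→0 s7→1 e9→0 s9→1 s12→2 s13→3 s13→4  — peak 4.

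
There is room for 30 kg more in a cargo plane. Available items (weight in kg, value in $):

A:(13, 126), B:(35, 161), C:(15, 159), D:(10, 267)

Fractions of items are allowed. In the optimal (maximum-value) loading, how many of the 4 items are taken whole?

Greedy by value/weight ratio, highest first.
Ratios (sorted): D 26.70, C 10.60, A 9.69, B 4.60
take D (10 @ 267); take C (15 @ 159); take 5/13 of A → 48.46. Capacity used 30/30.
2 item(s) taken whole; one partial (take 5/13 of A).

2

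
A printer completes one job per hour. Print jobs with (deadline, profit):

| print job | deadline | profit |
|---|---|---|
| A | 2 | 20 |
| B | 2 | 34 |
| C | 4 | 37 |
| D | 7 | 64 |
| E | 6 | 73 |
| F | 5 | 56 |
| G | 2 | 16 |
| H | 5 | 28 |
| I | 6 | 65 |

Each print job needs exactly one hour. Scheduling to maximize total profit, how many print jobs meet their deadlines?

Sort by profit descending; place each in the latest free slot ≤ its deadline.
Profit order: E=73 I=65 D=64 F=56 C=37 B=34 H=28 A=20 G=16
Assign: E→slot 6, I→slot 5, D→slot 7, F→slot 4, C→slot 3, B→slot 2, H→slot 1, A skipped, G skipped.
Slots: [1:H] [2:B] [3:C] [4:F] [5:I] [6:E] [7:D]
7 of 9 scheduled.

7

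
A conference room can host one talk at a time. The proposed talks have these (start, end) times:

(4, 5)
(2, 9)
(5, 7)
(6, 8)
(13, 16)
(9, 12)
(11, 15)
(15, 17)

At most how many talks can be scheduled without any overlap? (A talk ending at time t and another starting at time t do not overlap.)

Sorted by end: (4,5)  (5,7)  (6,8)  (2,9)  (9,12)  (11,15)  (13,16)  (15,17)
take (4,5); take (5,7); take (9,12); take (13,16).
Selected 4 talks.

4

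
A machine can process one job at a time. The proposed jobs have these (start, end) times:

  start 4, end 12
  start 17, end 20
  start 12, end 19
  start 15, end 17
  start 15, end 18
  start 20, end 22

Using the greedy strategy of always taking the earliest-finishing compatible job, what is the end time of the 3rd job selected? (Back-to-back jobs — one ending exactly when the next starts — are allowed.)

20

By end time: (4,12), (15,17), (15,18), (12,19), (17,20), (20,22).
Pick (4,12); next start ≥ 12 → (15,17); next start ≥ 17 → (17,20); next start ≥ 20 → (20,22).
Selected: (4,12) (15,17) (17,20) (20,22)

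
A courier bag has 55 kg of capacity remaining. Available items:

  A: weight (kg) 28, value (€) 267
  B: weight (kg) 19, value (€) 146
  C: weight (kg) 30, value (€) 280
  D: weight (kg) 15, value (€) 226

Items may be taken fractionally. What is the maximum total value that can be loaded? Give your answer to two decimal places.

Sort by value per unit weight and fill in that order.
Order: D (226/15=15.07) > A (267/28=9.54) > C (280/30=9.33) > B (146/19=7.68)
Fill: take D (15 @ 226) → take A (28 @ 267) → take 12/30 of C → 112.00; 55/55 used.
Total value = 605.00

605.00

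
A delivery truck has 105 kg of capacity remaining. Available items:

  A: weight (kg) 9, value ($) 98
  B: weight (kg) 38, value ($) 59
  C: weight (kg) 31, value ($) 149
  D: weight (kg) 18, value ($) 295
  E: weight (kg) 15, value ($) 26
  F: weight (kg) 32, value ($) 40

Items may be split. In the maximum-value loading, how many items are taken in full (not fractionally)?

Greedy by value/weight ratio, highest first.
Ratios (sorted): D 16.39, A 10.89, C 4.81, E 1.73, B 1.55, F 1.25
take D (18 @ 295); take A (9 @ 98); take C (31 @ 149); take E (15 @ 26); take 32/38 of B → 49.68. Capacity used 105/105.
4 item(s) taken whole; one partial (take 32/38 of B).

4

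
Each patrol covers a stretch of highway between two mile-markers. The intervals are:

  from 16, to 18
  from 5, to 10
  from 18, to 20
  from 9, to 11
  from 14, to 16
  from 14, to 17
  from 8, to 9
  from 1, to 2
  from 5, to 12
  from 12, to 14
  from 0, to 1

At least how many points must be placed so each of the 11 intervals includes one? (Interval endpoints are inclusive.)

Sort by right endpoint; whenever an interval is uncovered, place a point at its right end.
By right end: [0,1]  [1,2]  [8,9]  [5,10]  [9,11]  [5,12]  [12,14]  [14,16]  [14,17]  [16,18]  [18,20]
[0,1] uncovered → point at 1; [8,9] uncovered → point at 9; [12,14] uncovered → point at 14; [16,18] uncovered → point at 18.
Points: 1, 9, 14, 18 (4 total).

4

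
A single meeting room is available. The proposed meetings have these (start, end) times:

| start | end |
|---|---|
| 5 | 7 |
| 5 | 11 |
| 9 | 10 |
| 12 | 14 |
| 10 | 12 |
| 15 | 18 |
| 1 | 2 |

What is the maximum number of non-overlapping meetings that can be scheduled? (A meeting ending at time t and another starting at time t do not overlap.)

Order by finish time; keep every interval that doesn't clash with the previous kept one.
By end time: (1,2), (5,7), (9,10), (5,11), (10,12), (12,14), (15,18).
Pick (1,2); next start ≥ 2 → (5,7); next start ≥ 7 → (9,10); next start ≥ 10 → (10,12); next start ≥ 12 → (12,14); next start ≥ 14 → (15,18).
Selected 6 meetings.

6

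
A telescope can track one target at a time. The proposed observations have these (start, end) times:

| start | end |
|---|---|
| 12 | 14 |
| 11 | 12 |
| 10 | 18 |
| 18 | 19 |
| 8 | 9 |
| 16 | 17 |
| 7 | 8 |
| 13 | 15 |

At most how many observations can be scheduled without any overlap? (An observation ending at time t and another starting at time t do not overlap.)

6

Sorted by end: (7,8)  (8,9)  (11,12)  (12,14)  (13,15)  (16,17)  (10,18)  (18,19)
take (7,8); take (8,9); take (11,12); take (12,14); take (16,17); take (18,19).
Selected 6 observations.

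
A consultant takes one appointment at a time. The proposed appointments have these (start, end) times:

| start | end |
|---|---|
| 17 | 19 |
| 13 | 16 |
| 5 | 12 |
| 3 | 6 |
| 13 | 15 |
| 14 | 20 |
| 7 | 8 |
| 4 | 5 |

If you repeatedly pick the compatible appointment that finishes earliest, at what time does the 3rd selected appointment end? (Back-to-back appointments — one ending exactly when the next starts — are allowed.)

15

Sorted by end: (4,5)  (3,6)  (7,8)  (5,12)  (13,15)  (13,16)  (17,19)  (14,20)
take (4,5); take (7,8); take (13,15); take (17,19).
Selected: (4,5) (7,8) (13,15) (17,19)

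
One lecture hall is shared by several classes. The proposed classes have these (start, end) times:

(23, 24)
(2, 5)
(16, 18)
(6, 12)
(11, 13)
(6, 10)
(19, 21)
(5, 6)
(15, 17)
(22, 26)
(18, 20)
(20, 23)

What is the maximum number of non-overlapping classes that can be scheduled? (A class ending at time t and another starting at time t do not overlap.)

Sort by end time and greedily take each interval whose start is ≥ the last chosen end.
By end time: (2,5), (5,6), (6,10), (6,12), (11,13), (15,17), (16,18), (18,20), (19,21), (20,23), (23,24), (22,26).
Pick (2,5); next start ≥ 5 → (5,6); next start ≥ 6 → (6,10); next start ≥ 10 → (11,13); next start ≥ 13 → (15,17); next start ≥ 17 → (18,20); next start ≥ 20 → (20,23); next start ≥ 23 → (23,24).
Selected 8 classes.

8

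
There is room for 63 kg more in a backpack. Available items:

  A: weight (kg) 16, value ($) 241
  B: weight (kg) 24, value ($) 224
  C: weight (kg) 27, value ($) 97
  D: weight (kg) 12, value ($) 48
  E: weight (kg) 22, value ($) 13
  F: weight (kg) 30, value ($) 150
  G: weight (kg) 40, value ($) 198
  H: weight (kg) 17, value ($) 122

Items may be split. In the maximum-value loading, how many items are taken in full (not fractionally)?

3

Ratios (sorted): A 15.06, B 9.33, H 7.18, F 5.00, G 4.95, D 4.00, C 3.59, E 0.59
take A (16 @ 241); take B (24 @ 224); take H (17 @ 122); take 6/30 of F → 30.00. Capacity used 63/63.
3 item(s) taken whole; one partial (take 6/30 of F).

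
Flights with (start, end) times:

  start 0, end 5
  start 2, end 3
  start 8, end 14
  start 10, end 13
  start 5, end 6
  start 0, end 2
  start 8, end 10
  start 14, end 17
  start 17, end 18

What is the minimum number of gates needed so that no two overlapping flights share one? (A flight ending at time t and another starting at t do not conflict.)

The answer is the maximum number of intervals overlapping at any instant.
starts: [0, 0, 2, 5, 8, 8, 10, 14, 17]
ends:   [2, 3, 5, 6, 10, 13, 14, 17, 18]
s0→1 s0→2  — peak 2.

2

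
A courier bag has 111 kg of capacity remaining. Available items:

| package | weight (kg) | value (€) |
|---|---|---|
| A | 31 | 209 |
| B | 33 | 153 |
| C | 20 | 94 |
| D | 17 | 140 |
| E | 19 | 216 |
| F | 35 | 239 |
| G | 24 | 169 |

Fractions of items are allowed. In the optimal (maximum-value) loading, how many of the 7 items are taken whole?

Sort by value per unit weight and fill in that order.
Ratios (sorted): E 11.37, D 8.24, G 7.04, F 6.83, A 6.74, C 4.70, B 4.64
take E (19 @ 216); take D (17 @ 140); take G (24 @ 169); take F (35 @ 239); take 16/31 of A → 107.87. Capacity used 111/111.
4 item(s) taken whole; one partial (take 16/31 of A).

4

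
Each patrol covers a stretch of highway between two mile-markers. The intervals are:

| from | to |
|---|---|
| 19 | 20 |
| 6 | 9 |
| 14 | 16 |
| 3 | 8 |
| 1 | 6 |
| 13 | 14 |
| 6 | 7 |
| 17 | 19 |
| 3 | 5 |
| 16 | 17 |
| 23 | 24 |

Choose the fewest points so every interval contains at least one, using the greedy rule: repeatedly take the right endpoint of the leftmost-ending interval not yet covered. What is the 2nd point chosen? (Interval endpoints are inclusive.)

7

Sorted: [3,5] [1,6] [6,7] [3,8] [6,9] [13,14] [14,16] [16,17] [17,19] [19,20] [23,24]
{[3,5],[1,6]} hit by 5; {[6,7],[3,8],[6,9]} hit by 7; {[13,14],[14,16]} hit by 14; {[16,17],[17,19]} hit by 17; {[19,20]} hit by 20; {[23,24]} hit by 24.
Points: 5, 7, 14, 17, 20, 24 (6 total).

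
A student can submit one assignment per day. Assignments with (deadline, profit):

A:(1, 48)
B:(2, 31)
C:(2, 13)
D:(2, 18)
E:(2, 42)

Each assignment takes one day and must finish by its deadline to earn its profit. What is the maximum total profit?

By profit: A(d1,48), E(d2,42), B(d2,31), D(d2,18), C(d2,13)
A→slot 1; E→slot 2; B skipped; D skipped; C skipped.
Profit = 48 + 42 = 90

90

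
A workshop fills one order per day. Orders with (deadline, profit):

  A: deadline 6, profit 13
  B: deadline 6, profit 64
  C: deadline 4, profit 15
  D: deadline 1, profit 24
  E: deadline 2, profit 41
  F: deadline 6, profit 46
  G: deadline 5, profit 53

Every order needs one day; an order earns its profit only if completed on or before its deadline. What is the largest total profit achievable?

243

Sort by profit descending; place each in the latest free slot ≤ its deadline.
By profit: B(d6,64), G(d5,53), F(d6,46), E(d2,41), D(d1,24), C(d4,15), A(d6,13)
B→slot 6; G→slot 5; F→slot 4; E→slot 2; D→slot 1; C→slot 3; A skipped.
Profit = 24 + 41 + 15 + 46 + 53 + 64 = 243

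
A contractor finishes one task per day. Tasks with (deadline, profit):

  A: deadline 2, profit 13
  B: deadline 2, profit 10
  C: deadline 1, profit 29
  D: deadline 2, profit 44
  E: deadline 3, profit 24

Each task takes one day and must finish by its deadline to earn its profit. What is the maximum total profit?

Take jobs in profit order; each goes to the latest open slot no later than its deadline.
By profit: D(d2,44), C(d1,29), E(d3,24), A(d2,13), B(d2,10)
D→slot 2; C→slot 1; E→slot 3; A skipped; B skipped.
Profit = 29 + 44 + 24 = 97

97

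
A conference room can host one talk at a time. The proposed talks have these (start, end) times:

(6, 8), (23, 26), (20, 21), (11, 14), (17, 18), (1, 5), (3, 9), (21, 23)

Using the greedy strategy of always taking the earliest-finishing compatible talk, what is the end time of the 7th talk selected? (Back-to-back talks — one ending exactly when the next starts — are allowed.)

Sort by end time and greedily take each interval whose start is ≥ the last chosen end.
Sorted by end: (1,5)  (6,8)  (3,9)  (11,14)  (17,18)  (20,21)  (21,23)  (23,26)
take (1,5); take (6,8); skip (3,9); take (11,14); take (17,18); take (20,21); take (21,23); take (23,26).
Selected: (1,5) (6,8) (11,14) (17,18) (20,21) (21,23) (23,26)

26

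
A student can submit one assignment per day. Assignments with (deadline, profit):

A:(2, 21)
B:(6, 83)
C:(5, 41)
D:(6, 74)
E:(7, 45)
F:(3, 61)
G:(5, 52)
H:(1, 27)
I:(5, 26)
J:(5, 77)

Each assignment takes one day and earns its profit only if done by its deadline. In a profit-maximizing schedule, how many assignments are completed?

7

Take jobs in profit order; each goes to the latest open slot no later than its deadline.
Profit order: B=83 J=77 D=74 F=61 G=52 E=45 C=41 H=27 I=26 A=21
Assign: B→slot 6, J→slot 5, D→slot 4, F→slot 3, G→slot 2, E→slot 7, C→slot 1, H skipped, I skipped, A skipped.
Slots: [1:C] [2:G] [3:F] [4:D] [5:J] [6:B] [7:E]
7 of 10 scheduled.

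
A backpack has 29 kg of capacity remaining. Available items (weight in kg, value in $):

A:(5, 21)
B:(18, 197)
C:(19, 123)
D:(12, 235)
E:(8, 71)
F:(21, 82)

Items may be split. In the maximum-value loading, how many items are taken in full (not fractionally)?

Sort by value per unit weight and fill in that order.
Ratios (sorted): D 19.58, B 10.94, E 8.88, C 6.47, A 4.20, F 3.90
take D (12 @ 235); take 17/18 of B → 186.06. Capacity used 29/29.
1 item(s) taken whole; one partial (take 17/18 of B).

1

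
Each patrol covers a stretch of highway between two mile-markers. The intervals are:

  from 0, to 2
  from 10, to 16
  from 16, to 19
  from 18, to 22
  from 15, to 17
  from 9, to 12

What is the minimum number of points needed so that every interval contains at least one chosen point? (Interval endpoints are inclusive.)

Sort by right endpoint; whenever an interval is uncovered, place a point at its right end.
By right end: [0,2]  [9,12]  [10,16]  [15,17]  [16,19]  [18,22]
[0,2] uncovered → point at 2; [9,12] uncovered → point at 12; [15,17] uncovered → point at 17; [18,22] uncovered → point at 22.
Points: 2, 12, 17, 22 (4 total).

4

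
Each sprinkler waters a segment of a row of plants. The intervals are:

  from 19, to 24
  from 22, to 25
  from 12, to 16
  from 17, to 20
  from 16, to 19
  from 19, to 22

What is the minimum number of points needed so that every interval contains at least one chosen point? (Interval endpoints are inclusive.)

By right end: [12,16]  [16,19]  [17,20]  [19,22]  [19,24]  [22,25]
[12,16] uncovered → point at 16; [17,20] uncovered → point at 20; [22,25] uncovered → point at 25.
Points: 16, 20, 25 (3 total).

3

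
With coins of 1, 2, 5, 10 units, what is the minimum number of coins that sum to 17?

3

Use the largest denomination that fits, subtract, and repeat.
17 − 1×10→7 − 1×5→2 − 1×2→0
Total coins = 1 + 1 + 1 = 3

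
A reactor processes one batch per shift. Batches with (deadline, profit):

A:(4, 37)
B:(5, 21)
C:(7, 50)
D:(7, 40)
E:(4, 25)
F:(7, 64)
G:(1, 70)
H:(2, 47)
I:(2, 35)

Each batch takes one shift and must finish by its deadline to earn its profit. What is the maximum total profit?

333

Take jobs in profit order; each goes to the latest open slot no later than its deadline.
By profit: G(d1,70), F(d7,64), C(d7,50), H(d2,47), D(d7,40), A(d4,37), I(d2,35), E(d4,25), B(d5,21)
G→slot 1; F→slot 7; C→slot 6; H→slot 2; D→slot 5; A→slot 4; I skipped; E→slot 3; B skipped.
Profit = 70 + 47 + 25 + 37 + 40 + 50 + 64 = 333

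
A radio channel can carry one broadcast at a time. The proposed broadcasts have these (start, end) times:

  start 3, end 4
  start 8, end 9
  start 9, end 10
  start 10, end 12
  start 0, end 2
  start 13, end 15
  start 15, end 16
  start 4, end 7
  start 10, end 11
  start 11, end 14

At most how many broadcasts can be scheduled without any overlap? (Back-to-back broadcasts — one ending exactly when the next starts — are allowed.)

Sort by end time and greedily take each interval whose start is ≥ the last chosen end.
By end time: (0,2), (3,4), (4,7), (8,9), (9,10), (10,11), (10,12), (11,14), (13,15), (15,16).
Pick (0,2); next start ≥ 2 → (3,4); next start ≥ 4 → (4,7); next start ≥ 7 → (8,9); next start ≥ 9 → (9,10); next start ≥ 10 → (10,11); next start ≥ 11 → (11,14); next start ≥ 14 → (15,16).
Selected 8 broadcasts.

8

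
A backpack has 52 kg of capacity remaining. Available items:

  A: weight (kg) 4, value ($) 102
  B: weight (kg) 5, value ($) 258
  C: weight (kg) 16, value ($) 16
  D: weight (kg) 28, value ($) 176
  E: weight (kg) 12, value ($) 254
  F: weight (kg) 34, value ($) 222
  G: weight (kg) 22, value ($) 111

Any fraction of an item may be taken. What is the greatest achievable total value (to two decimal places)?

Order: B (258/5=51.60) > A (102/4=25.50) > E (254/12=21.17) > F (222/34=6.53) > D (176/28=6.29) > G (111/22=5.05) > C (16/16=1.00)
Fill: take B (5 @ 258) → take A (4 @ 102) → take E (12 @ 254) → take 31/34 of F → 202.41; 52/52 used.
Total value = 816.41

816.41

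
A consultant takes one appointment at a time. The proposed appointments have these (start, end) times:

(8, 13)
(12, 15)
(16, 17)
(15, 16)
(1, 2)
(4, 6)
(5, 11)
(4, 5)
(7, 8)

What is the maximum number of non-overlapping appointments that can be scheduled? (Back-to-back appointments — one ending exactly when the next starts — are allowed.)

6

Order by finish time; keep every interval that doesn't clash with the previous kept one.
Sorted by end: (1,2)  (4,5)  (4,6)  (7,8)  (5,11)  (8,13)  (12,15)  (15,16)  (16,17)
take (1,2); take (4,5); skip (4,6); take (7,8); take (8,13); take (15,16); take (16,17).
Selected 6 appointments.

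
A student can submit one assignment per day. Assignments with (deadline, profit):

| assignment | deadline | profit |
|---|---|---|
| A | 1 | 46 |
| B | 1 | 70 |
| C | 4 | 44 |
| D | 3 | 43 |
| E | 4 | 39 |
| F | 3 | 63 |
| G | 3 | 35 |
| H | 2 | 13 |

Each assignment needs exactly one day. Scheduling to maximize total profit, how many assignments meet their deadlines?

4

By profit: B(d1,70), F(d3,63), A(d1,46), C(d4,44), D(d3,43), E(d4,39), G(d3,35), H(d2,13)
B→slot 1; F→slot 3; A skipped; C→slot 4; D→slot 2; E skipped; G skipped; H skipped.
4 of 8 scheduled.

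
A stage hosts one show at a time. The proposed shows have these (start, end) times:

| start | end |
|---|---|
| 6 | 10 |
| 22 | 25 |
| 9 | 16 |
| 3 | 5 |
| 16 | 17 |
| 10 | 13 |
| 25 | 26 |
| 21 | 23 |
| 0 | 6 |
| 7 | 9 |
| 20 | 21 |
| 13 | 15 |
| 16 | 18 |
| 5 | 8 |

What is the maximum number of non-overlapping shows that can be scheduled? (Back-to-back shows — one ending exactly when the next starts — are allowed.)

Sort by end time and greedily take each interval whose start is ≥ the last chosen end.
By end time: (3,5), (0,6), (5,8), (7,9), (6,10), (10,13), (13,15), (9,16), (16,17), (16,18), (20,21), (21,23), (22,25), (25,26).
Pick (3,5); next start ≥ 5 → (5,8); next start ≥ 8 → (10,13); next start ≥ 13 → (13,15); next start ≥ 15 → (16,17); next start ≥ 17 → (20,21); next start ≥ 21 → (21,23); next start ≥ 23 → (25,26).
Selected 8 shows.

8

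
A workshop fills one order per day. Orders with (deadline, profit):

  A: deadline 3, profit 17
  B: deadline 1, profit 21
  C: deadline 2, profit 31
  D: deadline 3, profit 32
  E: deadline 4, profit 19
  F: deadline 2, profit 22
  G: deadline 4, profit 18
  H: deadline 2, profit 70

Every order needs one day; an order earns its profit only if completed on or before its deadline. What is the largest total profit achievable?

By profit: H(d2,70), D(d3,32), C(d2,31), F(d2,22), B(d1,21), E(d4,19), G(d4,18), A(d3,17)
H→slot 2; D→slot 3; C→slot 1; F skipped; B skipped; E→slot 4; G skipped; A skipped.
Profit = 31 + 70 + 32 + 19 = 152

152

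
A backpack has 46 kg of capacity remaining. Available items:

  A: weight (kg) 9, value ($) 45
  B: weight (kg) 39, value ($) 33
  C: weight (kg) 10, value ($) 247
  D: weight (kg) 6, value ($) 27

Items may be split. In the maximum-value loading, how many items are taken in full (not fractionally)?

3

Greedy by value/weight ratio, highest first.
Order: C (247/10=24.70) > A (45/9=5.00) > D (27/6=4.50) > B (33/39=0.85)
Fill: take C (10 @ 247) → take A (9 @ 45) → take D (6 @ 27) → take 21/39 of B → 17.77; 46/46 used.
3 item(s) taken whole; one partial (take 21/39 of B).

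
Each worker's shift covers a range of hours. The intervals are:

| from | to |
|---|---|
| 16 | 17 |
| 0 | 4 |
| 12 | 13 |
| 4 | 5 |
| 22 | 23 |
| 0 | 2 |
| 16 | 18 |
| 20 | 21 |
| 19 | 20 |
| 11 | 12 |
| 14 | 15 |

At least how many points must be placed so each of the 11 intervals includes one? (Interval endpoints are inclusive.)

Sorted: [0,2] [0,4] [4,5] [11,12] [12,13] [14,15] [16,17] [16,18] [19,20] [20,21] [22,23]
{[0,2],[0,4]} hit by 2; {[4,5]} hit by 5; {[11,12],[12,13]} hit by 12; {[14,15]} hit by 15; {[16,17],[16,18]} hit by 17; {[19,20],[20,21]} hit by 20; {[22,23]} hit by 23.
Points: 2, 5, 12, 15, 17, 20, 23 (7 total).

7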